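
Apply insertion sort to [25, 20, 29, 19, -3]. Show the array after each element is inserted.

First element 25 is already 'sorted'
Insert 20: shifted 1 elements -> [20, 25, 29, 19, -3]
Insert 29: shifted 0 elements -> [20, 25, 29, 19, -3]
Insert 19: shifted 3 elements -> [19, 20, 25, 29, -3]
Insert -3: shifted 4 elements -> [-3, 19, 20, 25, 29]


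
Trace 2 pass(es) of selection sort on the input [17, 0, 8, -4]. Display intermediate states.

Pass 1: Select minimum -4 at index 3, swap -> [-4, 0, 8, 17]
Pass 2: Select minimum 0 at index 1, swap -> [-4, 0, 8, 17]


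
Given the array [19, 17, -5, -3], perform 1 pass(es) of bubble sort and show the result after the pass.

After pass 1: [17, -5, -3, 19] (3 swaps)
Total swaps: 3


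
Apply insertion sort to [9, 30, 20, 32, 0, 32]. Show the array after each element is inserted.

First element 9 is already 'sorted'
Insert 30: shifted 0 elements -> [9, 30, 20, 32, 0, 32]
Insert 20: shifted 1 elements -> [9, 20, 30, 32, 0, 32]
Insert 32: shifted 0 elements -> [9, 20, 30, 32, 0, 32]
Insert 0: shifted 4 elements -> [0, 9, 20, 30, 32, 32]
Insert 32: shifted 0 elements -> [0, 9, 20, 30, 32, 32]


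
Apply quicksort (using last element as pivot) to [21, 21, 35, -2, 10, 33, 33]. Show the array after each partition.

Partition 1: pivot=33 at index 5 -> [21, 21, -2, 10, 33, 33, 35]
Partition 2: pivot=33 at index 4 -> [21, 21, -2, 10, 33, 33, 35]
Partition 3: pivot=10 at index 1 -> [-2, 10, 21, 21, 33, 33, 35]
Partition 4: pivot=21 at index 3 -> [-2, 10, 21, 21, 33, 33, 35]


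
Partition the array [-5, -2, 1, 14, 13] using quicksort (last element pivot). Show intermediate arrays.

Partition 1: pivot=13 at index 3 -> [-5, -2, 1, 13, 14]
Partition 2: pivot=1 at index 2 -> [-5, -2, 1, 13, 14]
Partition 3: pivot=-2 at index 1 -> [-5, -2, 1, 13, 14]


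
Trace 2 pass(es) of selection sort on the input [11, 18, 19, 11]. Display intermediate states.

Pass 1: Select minimum 11 at index 0, swap -> [11, 18, 19, 11]
Pass 2: Select minimum 11 at index 3, swap -> [11, 11, 19, 18]


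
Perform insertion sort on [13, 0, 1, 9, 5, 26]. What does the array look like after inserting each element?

First element 13 is already 'sorted'
Insert 0: shifted 1 elements -> [0, 13, 1, 9, 5, 26]
Insert 1: shifted 1 elements -> [0, 1, 13, 9, 5, 26]
Insert 9: shifted 1 elements -> [0, 1, 9, 13, 5, 26]
Insert 5: shifted 2 elements -> [0, 1, 5, 9, 13, 26]
Insert 26: shifted 0 elements -> [0, 1, 5, 9, 13, 26]


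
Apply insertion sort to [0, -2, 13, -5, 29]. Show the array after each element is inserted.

First element 0 is already 'sorted'
Insert -2: shifted 1 elements -> [-2, 0, 13, -5, 29]
Insert 13: shifted 0 elements -> [-2, 0, 13, -5, 29]
Insert -5: shifted 3 elements -> [-5, -2, 0, 13, 29]
Insert 29: shifted 0 elements -> [-5, -2, 0, 13, 29]


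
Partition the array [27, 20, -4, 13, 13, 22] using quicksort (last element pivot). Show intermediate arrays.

Partition 1: pivot=22 at index 4 -> [20, -4, 13, 13, 22, 27]
Partition 2: pivot=13 at index 2 -> [-4, 13, 13, 20, 22, 27]
Partition 3: pivot=13 at index 1 -> [-4, 13, 13, 20, 22, 27]


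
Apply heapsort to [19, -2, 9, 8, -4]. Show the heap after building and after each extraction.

Build heap: [19, 8, 9, -2, -4]
Extract 19: [9, 8, -4, -2, 19]
Extract 9: [8, -2, -4, 9, 19]
Extract 8: [-2, -4, 8, 9, 19]
Extract -2: [-4, -2, 8, 9, 19]


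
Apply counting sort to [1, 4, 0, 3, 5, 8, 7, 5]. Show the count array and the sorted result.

Count array: [1, 1, 0, 1, 1, 2, 0, 1, 1]
(count[i] = number of elements equal to i)
Cumulative count: [1, 2, 2, 3, 4, 6, 6, 7, 8]
Sorted: [0, 1, 3, 4, 5, 5, 7, 8]


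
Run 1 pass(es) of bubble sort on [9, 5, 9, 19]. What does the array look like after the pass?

After pass 1: [5, 9, 9, 19] (1 swaps)
Total swaps: 1


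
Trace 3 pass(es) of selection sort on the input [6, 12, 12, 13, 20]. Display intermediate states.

Pass 1: Select minimum 6 at index 0, swap -> [6, 12, 12, 13, 20]
Pass 2: Select minimum 12 at index 1, swap -> [6, 12, 12, 13, 20]
Pass 3: Select minimum 12 at index 2, swap -> [6, 12, 12, 13, 20]


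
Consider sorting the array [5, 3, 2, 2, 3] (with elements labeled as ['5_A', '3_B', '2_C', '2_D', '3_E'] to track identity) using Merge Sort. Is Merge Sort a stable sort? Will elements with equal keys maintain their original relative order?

Trace Merge Sort on the labeled array (the key is the number; the letter only tracks identity):
  Merge [5_A] + [3_B] -> [3_B, 5_A]
  Merge [2_D] + [3_E] -> [2_D, 3_E]
  Merge [2_C] + [2_D, 3_E] -> [2_C, 2_D, 3_E]
  Merge [3_B, 5_A] + [2_C, 2_D, 3_E] -> [2_C, 2_D, 3_B, 3_E, 5_A]
Final order: [2_C, 2_D, 3_B, 3_E, 5_A]
Equal keys:
  value 2: originally 2_C, 2_D; after sorting 2_C, 2_D -> order preserved
  value 3: originally 3_B, 3_E; after sorting 3_B, 3_E -> order preserved
All equal keys kept their original relative order. Merge Sort is stable: when the heads of the two halves are equal the merge takes from the left half first.
Answer: Stable


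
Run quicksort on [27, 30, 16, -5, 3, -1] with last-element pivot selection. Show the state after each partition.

Partition 1: pivot=-1 at index 1 -> [-5, -1, 16, 27, 3, 30]
Partition 2: pivot=30 at index 5 -> [-5, -1, 16, 27, 3, 30]
Partition 3: pivot=3 at index 2 -> [-5, -1, 3, 27, 16, 30]
Partition 4: pivot=16 at index 3 -> [-5, -1, 3, 16, 27, 30]


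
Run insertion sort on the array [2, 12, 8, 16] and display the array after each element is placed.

First element 2 is already 'sorted'
Insert 12: shifted 0 elements -> [2, 12, 8, 16]
Insert 8: shifted 1 elements -> [2, 8, 12, 16]
Insert 16: shifted 0 elements -> [2, 8, 12, 16]


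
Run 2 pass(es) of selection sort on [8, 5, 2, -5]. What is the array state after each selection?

Pass 1: Select minimum -5 at index 3, swap -> [-5, 5, 2, 8]
Pass 2: Select minimum 2 at index 2, swap -> [-5, 2, 5, 8]


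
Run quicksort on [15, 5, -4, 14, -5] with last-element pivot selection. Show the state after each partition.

Partition 1: pivot=-5 at index 0 -> [-5, 5, -4, 14, 15]
Partition 2: pivot=15 at index 4 -> [-5, 5, -4, 14, 15]
Partition 3: pivot=14 at index 3 -> [-5, 5, -4, 14, 15]
Partition 4: pivot=-4 at index 1 -> [-5, -4, 5, 14, 15]


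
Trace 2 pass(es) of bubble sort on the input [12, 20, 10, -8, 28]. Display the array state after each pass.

After pass 1: [12, 10, -8, 20, 28] (2 swaps)
After pass 2: [10, -8, 12, 20, 28] (2 swaps)
Total swaps: 4


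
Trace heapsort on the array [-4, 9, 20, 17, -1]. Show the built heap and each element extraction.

Build heap: [20, 17, -4, 9, -1]
Extract 20: [17, 9, -4, -1, 20]
Extract 17: [9, -1, -4, 17, 20]
Extract 9: [-1, -4, 9, 17, 20]
Extract -1: [-4, -1, 9, 17, 20]


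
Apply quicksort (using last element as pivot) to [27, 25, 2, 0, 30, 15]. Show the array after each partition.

Partition 1: pivot=15 at index 2 -> [2, 0, 15, 25, 30, 27]
Partition 2: pivot=0 at index 0 -> [0, 2, 15, 25, 30, 27]
Partition 3: pivot=27 at index 4 -> [0, 2, 15, 25, 27, 30]


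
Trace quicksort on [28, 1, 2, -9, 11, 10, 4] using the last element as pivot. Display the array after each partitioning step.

Partition 1: pivot=4 at index 3 -> [1, 2, -9, 4, 11, 10, 28]
Partition 2: pivot=-9 at index 0 -> [-9, 2, 1, 4, 11, 10, 28]
Partition 3: pivot=1 at index 1 -> [-9, 1, 2, 4, 11, 10, 28]
Partition 4: pivot=28 at index 6 -> [-9, 1, 2, 4, 11, 10, 28]
Partition 5: pivot=10 at index 4 -> [-9, 1, 2, 4, 10, 11, 28]


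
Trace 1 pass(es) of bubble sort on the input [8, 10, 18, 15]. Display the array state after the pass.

After pass 1: [8, 10, 15, 18] (1 swaps)
Total swaps: 1


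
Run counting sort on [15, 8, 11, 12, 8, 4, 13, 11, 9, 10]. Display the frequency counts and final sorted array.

Count array: [0, 0, 0, 0, 1, 0, 0, 0, 2, 1, 1, 2, 1, 1, 0, 1]
(count[i] = number of elements equal to i)
Cumulative count: [0, 0, 0, 0, 1, 1, 1, 1, 3, 4, 5, 7, 8, 9, 9, 10]
Sorted: [4, 8, 8, 9, 10, 11, 11, 12, 13, 15]


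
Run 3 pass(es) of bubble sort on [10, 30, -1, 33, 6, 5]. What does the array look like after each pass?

After pass 1: [10, -1, 30, 6, 5, 33] (3 swaps)
After pass 2: [-1, 10, 6, 5, 30, 33] (3 swaps)
After pass 3: [-1, 6, 5, 10, 30, 33] (2 swaps)
Total swaps: 8


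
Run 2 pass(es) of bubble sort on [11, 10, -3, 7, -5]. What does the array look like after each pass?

After pass 1: [10, -3, 7, -5, 11] (4 swaps)
After pass 2: [-3, 7, -5, 10, 11] (3 swaps)
Total swaps: 7


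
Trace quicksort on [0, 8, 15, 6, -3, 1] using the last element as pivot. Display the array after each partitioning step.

Partition 1: pivot=1 at index 2 -> [0, -3, 1, 6, 8, 15]
Partition 2: pivot=-3 at index 0 -> [-3, 0, 1, 6, 8, 15]
Partition 3: pivot=15 at index 5 -> [-3, 0, 1, 6, 8, 15]
Partition 4: pivot=8 at index 4 -> [-3, 0, 1, 6, 8, 15]


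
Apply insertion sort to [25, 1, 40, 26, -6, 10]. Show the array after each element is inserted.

First element 25 is already 'sorted'
Insert 1: shifted 1 elements -> [1, 25, 40, 26, -6, 10]
Insert 40: shifted 0 elements -> [1, 25, 40, 26, -6, 10]
Insert 26: shifted 1 elements -> [1, 25, 26, 40, -6, 10]
Insert -6: shifted 4 elements -> [-6, 1, 25, 26, 40, 10]
Insert 10: shifted 3 elements -> [-6, 1, 10, 25, 26, 40]


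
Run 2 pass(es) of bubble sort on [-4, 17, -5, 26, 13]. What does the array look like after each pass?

After pass 1: [-4, -5, 17, 13, 26] (2 swaps)
After pass 2: [-5, -4, 13, 17, 26] (2 swaps)
Total swaps: 4


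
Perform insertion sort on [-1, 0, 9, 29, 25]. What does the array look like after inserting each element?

First element -1 is already 'sorted'
Insert 0: shifted 0 elements -> [-1, 0, 9, 29, 25]
Insert 9: shifted 0 elements -> [-1, 0, 9, 29, 25]
Insert 29: shifted 0 elements -> [-1, 0, 9, 29, 25]
Insert 25: shifted 1 elements -> [-1, 0, 9, 25, 29]


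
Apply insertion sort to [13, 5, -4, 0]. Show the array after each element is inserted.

First element 13 is already 'sorted'
Insert 5: shifted 1 elements -> [5, 13, -4, 0]
Insert -4: shifted 2 elements -> [-4, 5, 13, 0]
Insert 0: shifted 2 elements -> [-4, 0, 5, 13]


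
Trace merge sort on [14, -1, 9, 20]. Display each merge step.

Divide and conquer:
  Merge [14] + [-1] -> [-1, 14]
  Merge [9] + [20] -> [9, 20]
  Merge [-1, 14] + [9, 20] -> [-1, 9, 14, 20]


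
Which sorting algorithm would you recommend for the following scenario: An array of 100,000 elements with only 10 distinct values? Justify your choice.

Best choice: 3-way quicksort or Counting sort
Reason: 3-way (Dutch national flag) partitioning groups every copy of the pivot together, so with only d=10 distinct keys quicksort finishes in O(n log d) expected time, which is effectively linear; counting sort runs in O(n + k) where k is the size of the key range (not the number of distinct values), so it is linear when the 10 values are integers drawn from a small known range


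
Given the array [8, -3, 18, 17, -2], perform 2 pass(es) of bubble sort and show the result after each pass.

After pass 1: [-3, 8, 17, -2, 18] (3 swaps)
After pass 2: [-3, 8, -2, 17, 18] (1 swaps)
Total swaps: 4


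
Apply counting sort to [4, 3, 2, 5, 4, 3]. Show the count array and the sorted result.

Count array: [0, 0, 1, 2, 2, 1]
(count[i] = number of elements equal to i)
Cumulative count: [0, 0, 1, 3, 5, 6]
Sorted: [2, 3, 3, 4, 4, 5]


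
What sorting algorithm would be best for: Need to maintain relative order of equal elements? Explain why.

Best choice: Merge sort or Insertion sort
Reason: Both are stable; quicksort and heapsort are not stable


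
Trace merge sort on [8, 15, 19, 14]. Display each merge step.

Divide and conquer:
  Merge [8] + [15] -> [8, 15]
  Merge [19] + [14] -> [14, 19]
  Merge [8, 15] + [14, 19] -> [8, 14, 15, 19]


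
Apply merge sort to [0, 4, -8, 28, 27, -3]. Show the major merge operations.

Divide and conquer:
  Merge [4] + [-8] -> [-8, 4]
  Merge [0] + [-8, 4] -> [-8, 0, 4]
  Merge [27] + [-3] -> [-3, 27]
  Merge [28] + [-3, 27] -> [-3, 27, 28]
  Merge [-8, 0, 4] + [-3, 27, 28] -> [-8, -3, 0, 4, 27, 28]


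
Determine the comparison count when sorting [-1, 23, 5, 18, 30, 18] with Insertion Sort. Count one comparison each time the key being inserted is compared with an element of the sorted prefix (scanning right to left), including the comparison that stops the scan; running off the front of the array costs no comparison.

Insert 23: -1 <= 23 (stop) = 1 comparison(s) -> [-1, 23, 5, 18, 30, 18]
Insert 5: 23 > 5 (shift), -1 <= 5 (stop) = 2 comparison(s) -> [-1, 5, 23, 18, 30, 18]
Insert 18: 23 > 18 (shift), 5 <= 18 (stop) = 2 comparison(s) -> [-1, 5, 18, 23, 30, 18]
Insert 30: 23 <= 30 (stop) = 1 comparison(s) -> [-1, 5, 18, 23, 30, 18]
Insert 18: 30 > 18 (shift), 23 > 18 (shift), 18 <= 18 (stop) = 3 comparison(s) -> [-1, 5, 18, 18, 23, 30]
Total comparisons: 1 + 2 + 2 + 1 + 3 = 9


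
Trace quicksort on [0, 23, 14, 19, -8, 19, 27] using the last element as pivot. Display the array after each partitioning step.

Partition 1: pivot=27 at index 6 -> [0, 23, 14, 19, -8, 19, 27]
Partition 2: pivot=19 at index 4 -> [0, 14, 19, -8, 19, 23, 27]
Partition 3: pivot=-8 at index 0 -> [-8, 14, 19, 0, 19, 23, 27]
Partition 4: pivot=0 at index 1 -> [-8, 0, 19, 14, 19, 23, 27]
Partition 5: pivot=14 at index 2 -> [-8, 0, 14, 19, 19, 23, 27]


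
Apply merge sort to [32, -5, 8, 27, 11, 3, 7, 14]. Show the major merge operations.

Divide and conquer:
  Merge [32] + [-5] -> [-5, 32]
  Merge [8] + [27] -> [8, 27]
  Merge [-5, 32] + [8, 27] -> [-5, 8, 27, 32]
  Merge [11] + [3] -> [3, 11]
  Merge [7] + [14] -> [7, 14]
  Merge [3, 11] + [7, 14] -> [3, 7, 11, 14]
  Merge [-5, 8, 27, 32] + [3, 7, 11, 14] -> [-5, 3, 7, 8, 11, 14, 27, 32]


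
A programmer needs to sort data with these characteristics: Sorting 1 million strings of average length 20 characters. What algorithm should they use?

Best choice: MSD radix sort or Mergesort
Reason: MSD radix sort is a non-comparison sort that buckets the strings by successive character positions, running in time proportional to the total number of characters examined rather than O(n log n) string comparisons; mergesort is a stable O(n log n)-comparison alternative that works for arbitrary variable-length keys


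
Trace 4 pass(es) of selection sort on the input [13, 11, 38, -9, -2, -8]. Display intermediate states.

Pass 1: Select minimum -9 at index 3, swap -> [-9, 11, 38, 13, -2, -8]
Pass 2: Select minimum -8 at index 5, swap -> [-9, -8, 38, 13, -2, 11]
Pass 3: Select minimum -2 at index 4, swap -> [-9, -8, -2, 13, 38, 11]
Pass 4: Select minimum 11 at index 5, swap -> [-9, -8, -2, 11, 38, 13]


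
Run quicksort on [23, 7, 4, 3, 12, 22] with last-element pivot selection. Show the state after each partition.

Partition 1: pivot=22 at index 4 -> [7, 4, 3, 12, 22, 23]
Partition 2: pivot=12 at index 3 -> [7, 4, 3, 12, 22, 23]
Partition 3: pivot=3 at index 0 -> [3, 4, 7, 12, 22, 23]
Partition 4: pivot=7 at index 2 -> [3, 4, 7, 12, 22, 23]


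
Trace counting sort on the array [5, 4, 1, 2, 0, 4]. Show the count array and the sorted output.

Count array: [1, 1, 1, 0, 2, 1]
(count[i] = number of elements equal to i)
Cumulative count: [1, 2, 3, 3, 5, 6]
Sorted: [0, 1, 2, 4, 4, 5]


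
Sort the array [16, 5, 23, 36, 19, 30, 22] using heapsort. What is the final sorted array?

Build heap: [36, 19, 30, 5, 16, 23, 22]
Extract 36: [30, 19, 23, 5, 16, 22, 36]
Extract 30: [23, 19, 22, 5, 16, 30, 36]
Extract 23: [22, 19, 16, 5, 23, 30, 36]
Extract 22: [19, 5, 16, 22, 23, 30, 36]
Extract 19: [16, 5, 19, 22, 23, 30, 36]
Extract 16: [5, 16, 19, 22, 23, 30, 36]


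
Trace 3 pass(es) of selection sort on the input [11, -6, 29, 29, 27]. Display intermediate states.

Pass 1: Select minimum -6 at index 1, swap -> [-6, 11, 29, 29, 27]
Pass 2: Select minimum 11 at index 1, swap -> [-6, 11, 29, 29, 27]
Pass 3: Select minimum 27 at index 4, swap -> [-6, 11, 27, 29, 29]


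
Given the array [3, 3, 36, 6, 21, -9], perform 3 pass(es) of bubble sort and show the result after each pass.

After pass 1: [3, 3, 6, 21, -9, 36] (3 swaps)
After pass 2: [3, 3, 6, -9, 21, 36] (1 swaps)
After pass 3: [3, 3, -9, 6, 21, 36] (1 swaps)
Total swaps: 5


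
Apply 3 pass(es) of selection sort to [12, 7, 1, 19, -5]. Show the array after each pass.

Pass 1: Select minimum -5 at index 4, swap -> [-5, 7, 1, 19, 12]
Pass 2: Select minimum 1 at index 2, swap -> [-5, 1, 7, 19, 12]
Pass 3: Select minimum 7 at index 2, swap -> [-5, 1, 7, 19, 12]


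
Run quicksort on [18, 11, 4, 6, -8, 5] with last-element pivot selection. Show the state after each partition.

Partition 1: pivot=5 at index 2 -> [4, -8, 5, 6, 11, 18]
Partition 2: pivot=-8 at index 0 -> [-8, 4, 5, 6, 11, 18]
Partition 3: pivot=18 at index 5 -> [-8, 4, 5, 6, 11, 18]
Partition 4: pivot=11 at index 4 -> [-8, 4, 5, 6, 11, 18]


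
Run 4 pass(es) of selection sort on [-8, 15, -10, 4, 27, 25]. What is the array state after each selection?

Pass 1: Select minimum -10 at index 2, swap -> [-10, 15, -8, 4, 27, 25]
Pass 2: Select minimum -8 at index 2, swap -> [-10, -8, 15, 4, 27, 25]
Pass 3: Select minimum 4 at index 3, swap -> [-10, -8, 4, 15, 27, 25]
Pass 4: Select minimum 15 at index 3, swap -> [-10, -8, 4, 15, 27, 25]


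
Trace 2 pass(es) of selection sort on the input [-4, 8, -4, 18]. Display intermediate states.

Pass 1: Select minimum -4 at index 0, swap -> [-4, 8, -4, 18]
Pass 2: Select minimum -4 at index 2, swap -> [-4, -4, 8, 18]


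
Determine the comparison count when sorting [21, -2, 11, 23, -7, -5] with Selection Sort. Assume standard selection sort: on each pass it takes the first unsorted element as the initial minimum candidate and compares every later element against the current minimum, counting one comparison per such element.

Pass 1: scan indices 1..5 for the minimum = 5 comparison(s); min is -7, place at index 0 -> [-7, -2, 11, 23, 21, -5]
Pass 2: scan indices 2..5 for the minimum = 4 comparison(s); min is -5, place at index 1 -> [-7, -5, 11, 23, 21, -2]
Pass 3: scan indices 3..5 for the minimum = 3 comparison(s); min is -2, place at index 2 -> [-7, -5, -2, 23, 21, 11]
Pass 4: scan indices 4..5 for the minimum = 2 comparison(s); min is 11, place at index 3 -> [-7, -5, -2, 11, 21, 23]
Pass 5: scan indices 5..5 for the minimum = 1 comparison(s); min is 21, place at index 4 -> [-7, -5, -2, 11, 21, 23]
Selection sort always scans the whole unsorted suffix, so the count is (n-1) + (n-2) + ... + 1 = n(n-1)/2 = 6*5/2 = 15 regardless of the input order.
Total comparisons: 5 + 4 + 3 + 2 + 1 = 15


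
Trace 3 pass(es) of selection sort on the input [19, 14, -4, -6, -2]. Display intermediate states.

Pass 1: Select minimum -6 at index 3, swap -> [-6, 14, -4, 19, -2]
Pass 2: Select minimum -4 at index 2, swap -> [-6, -4, 14, 19, -2]
Pass 3: Select minimum -2 at index 4, swap -> [-6, -4, -2, 19, 14]


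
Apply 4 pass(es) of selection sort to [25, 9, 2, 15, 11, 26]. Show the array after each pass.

Pass 1: Select minimum 2 at index 2, swap -> [2, 9, 25, 15, 11, 26]
Pass 2: Select minimum 9 at index 1, swap -> [2, 9, 25, 15, 11, 26]
Pass 3: Select minimum 11 at index 4, swap -> [2, 9, 11, 15, 25, 26]
Pass 4: Select minimum 15 at index 3, swap -> [2, 9, 11, 15, 25, 26]


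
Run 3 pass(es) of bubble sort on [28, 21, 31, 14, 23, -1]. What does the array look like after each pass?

After pass 1: [21, 28, 14, 23, -1, 31] (4 swaps)
After pass 2: [21, 14, 23, -1, 28, 31] (3 swaps)
After pass 3: [14, 21, -1, 23, 28, 31] (2 swaps)
Total swaps: 9


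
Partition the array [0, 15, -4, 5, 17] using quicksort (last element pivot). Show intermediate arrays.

Partition 1: pivot=17 at index 4 -> [0, 15, -4, 5, 17]
Partition 2: pivot=5 at index 2 -> [0, -4, 5, 15, 17]
Partition 3: pivot=-4 at index 0 -> [-4, 0, 5, 15, 17]


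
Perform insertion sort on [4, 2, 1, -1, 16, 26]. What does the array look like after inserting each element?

First element 4 is already 'sorted'
Insert 2: shifted 1 elements -> [2, 4, 1, -1, 16, 26]
Insert 1: shifted 2 elements -> [1, 2, 4, -1, 16, 26]
Insert -1: shifted 3 elements -> [-1, 1, 2, 4, 16, 26]
Insert 16: shifted 0 elements -> [-1, 1, 2, 4, 16, 26]
Insert 26: shifted 0 elements -> [-1, 1, 2, 4, 16, 26]


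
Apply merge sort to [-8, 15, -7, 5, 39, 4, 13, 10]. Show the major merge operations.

Divide and conquer:
  Merge [-8] + [15] -> [-8, 15]
  Merge [-7] + [5] -> [-7, 5]
  Merge [-8, 15] + [-7, 5] -> [-8, -7, 5, 15]
  Merge [39] + [4] -> [4, 39]
  Merge [13] + [10] -> [10, 13]
  Merge [4, 39] + [10, 13] -> [4, 10, 13, 39]
  Merge [-8, -7, 5, 15] + [4, 10, 13, 39] -> [-8, -7, 4, 5, 10, 13, 15, 39]


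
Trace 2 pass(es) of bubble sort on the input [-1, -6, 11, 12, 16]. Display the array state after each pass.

After pass 1: [-6, -1, 11, 12, 16] (1 swaps)
After pass 2: [-6, -1, 11, 12, 16] (0 swaps)
Total swaps: 1


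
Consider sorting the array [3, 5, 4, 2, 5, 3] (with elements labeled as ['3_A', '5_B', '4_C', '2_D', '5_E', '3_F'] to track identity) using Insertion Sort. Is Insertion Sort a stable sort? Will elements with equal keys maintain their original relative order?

Trace Insertion Sort on the labeled array (the key is the number; the letter only tracks identity):
  Insert 5_B at index 1: [3_A, 5_B, 4_C, 2_D, 5_E, 3_F]
  Insert 4_C at index 1: [3_A, 4_C, 5_B, 2_D, 5_E, 3_F]
  Insert 2_D at index 0: [2_D, 3_A, 4_C, 5_B, 5_E, 3_F]
  Insert 5_E at index 4: [2_D, 3_A, 4_C, 5_B, 5_E, 3_F]
  Insert 3_F at index 2: [2_D, 3_A, 3_F, 4_C, 5_B, 5_E]
Final order: [2_D, 3_A, 3_F, 4_C, 5_B, 5_E]
Equal keys:
  value 3: originally 3_A, 3_F; after sorting 3_A, 3_F -> order preserved
  value 5: originally 5_B, 5_E; after sorting 5_B, 5_E -> order preserved
All equal keys kept their original relative order. Insertion Sort is stable: elements are shifted only while they are strictly greater than the key, so a key is inserted after any equal elements already placed.
Answer: Stable


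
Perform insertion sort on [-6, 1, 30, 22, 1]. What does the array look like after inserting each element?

First element -6 is already 'sorted'
Insert 1: shifted 0 elements -> [-6, 1, 30, 22, 1]
Insert 30: shifted 0 elements -> [-6, 1, 30, 22, 1]
Insert 22: shifted 1 elements -> [-6, 1, 22, 30, 1]
Insert 1: shifted 2 elements -> [-6, 1, 1, 22, 30]


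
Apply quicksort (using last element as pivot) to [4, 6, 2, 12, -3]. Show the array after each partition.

Partition 1: pivot=-3 at index 0 -> [-3, 6, 2, 12, 4]
Partition 2: pivot=4 at index 2 -> [-3, 2, 4, 12, 6]
Partition 3: pivot=6 at index 3 -> [-3, 2, 4, 6, 12]


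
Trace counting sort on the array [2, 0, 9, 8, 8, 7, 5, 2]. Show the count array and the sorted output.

Count array: [1, 0, 2, 0, 0, 1, 0, 1, 2, 1]
(count[i] = number of elements equal to i)
Cumulative count: [1, 1, 3, 3, 3, 4, 4, 5, 7, 8]
Sorted: [0, 2, 2, 5, 7, 8, 8, 9]


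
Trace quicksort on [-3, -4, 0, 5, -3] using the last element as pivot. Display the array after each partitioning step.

Partition 1: pivot=-3 at index 2 -> [-3, -4, -3, 5, 0]
Partition 2: pivot=-4 at index 0 -> [-4, -3, -3, 5, 0]
Partition 3: pivot=0 at index 3 -> [-4, -3, -3, 0, 5]


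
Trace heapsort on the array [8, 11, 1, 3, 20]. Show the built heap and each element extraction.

Build heap: [20, 11, 1, 3, 8]
Extract 20: [11, 8, 1, 3, 20]
Extract 11: [8, 3, 1, 11, 20]
Extract 8: [3, 1, 8, 11, 20]
Extract 3: [1, 3, 8, 11, 20]


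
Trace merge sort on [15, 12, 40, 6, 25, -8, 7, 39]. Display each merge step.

Divide and conquer:
  Merge [15] + [12] -> [12, 15]
  Merge [40] + [6] -> [6, 40]
  Merge [12, 15] + [6, 40] -> [6, 12, 15, 40]
  Merge [25] + [-8] -> [-8, 25]
  Merge [7] + [39] -> [7, 39]
  Merge [-8, 25] + [7, 39] -> [-8, 7, 25, 39]
  Merge [6, 12, 15, 40] + [-8, 7, 25, 39] -> [-8, 6, 7, 12, 15, 25, 39, 40]


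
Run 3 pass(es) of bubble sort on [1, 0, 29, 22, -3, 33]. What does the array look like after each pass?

After pass 1: [0, 1, 22, -3, 29, 33] (3 swaps)
After pass 2: [0, 1, -3, 22, 29, 33] (1 swaps)
After pass 3: [0, -3, 1, 22, 29, 33] (1 swaps)
Total swaps: 5


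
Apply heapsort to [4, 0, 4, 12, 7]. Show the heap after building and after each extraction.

Build heap: [12, 7, 4, 0, 4]
Extract 12: [7, 4, 4, 0, 12]
Extract 7: [4, 0, 4, 7, 12]
Extract 4: [4, 0, 4, 7, 12]
Extract 4: [0, 4, 4, 7, 12]


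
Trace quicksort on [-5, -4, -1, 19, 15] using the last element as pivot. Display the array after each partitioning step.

Partition 1: pivot=15 at index 3 -> [-5, -4, -1, 15, 19]
Partition 2: pivot=-1 at index 2 -> [-5, -4, -1, 15, 19]
Partition 3: pivot=-4 at index 1 -> [-5, -4, -1, 15, 19]


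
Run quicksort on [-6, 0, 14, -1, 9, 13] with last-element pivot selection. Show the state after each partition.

Partition 1: pivot=13 at index 4 -> [-6, 0, -1, 9, 13, 14]
Partition 2: pivot=9 at index 3 -> [-6, 0, -1, 9, 13, 14]
Partition 3: pivot=-1 at index 1 -> [-6, -1, 0, 9, 13, 14]


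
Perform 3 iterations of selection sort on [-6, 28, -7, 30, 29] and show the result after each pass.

Pass 1: Select minimum -7 at index 2, swap -> [-7, 28, -6, 30, 29]
Pass 2: Select minimum -6 at index 2, swap -> [-7, -6, 28, 30, 29]
Pass 3: Select minimum 28 at index 2, swap -> [-7, -6, 28, 30, 29]


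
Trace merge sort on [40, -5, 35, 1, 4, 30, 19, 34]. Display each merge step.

Divide and conquer:
  Merge [40] + [-5] -> [-5, 40]
  Merge [35] + [1] -> [1, 35]
  Merge [-5, 40] + [1, 35] -> [-5, 1, 35, 40]
  Merge [4] + [30] -> [4, 30]
  Merge [19] + [34] -> [19, 34]
  Merge [4, 30] + [19, 34] -> [4, 19, 30, 34]
  Merge [-5, 1, 35, 40] + [4, 19, 30, 34] -> [-5, 1, 4, 19, 30, 34, 35, 40]


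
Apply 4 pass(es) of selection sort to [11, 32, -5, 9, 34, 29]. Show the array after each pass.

Pass 1: Select minimum -5 at index 2, swap -> [-5, 32, 11, 9, 34, 29]
Pass 2: Select minimum 9 at index 3, swap -> [-5, 9, 11, 32, 34, 29]
Pass 3: Select minimum 11 at index 2, swap -> [-5, 9, 11, 32, 34, 29]
Pass 4: Select minimum 29 at index 5, swap -> [-5, 9, 11, 29, 34, 32]


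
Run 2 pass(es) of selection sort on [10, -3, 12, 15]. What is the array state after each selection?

Pass 1: Select minimum -3 at index 1, swap -> [-3, 10, 12, 15]
Pass 2: Select minimum 10 at index 1, swap -> [-3, 10, 12, 15]


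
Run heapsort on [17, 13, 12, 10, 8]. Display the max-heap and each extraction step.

Build heap: [17, 13, 12, 10, 8]
Extract 17: [13, 10, 12, 8, 17]
Extract 13: [12, 10, 8, 13, 17]
Extract 12: [10, 8, 12, 13, 17]
Extract 10: [8, 10, 12, 13, 17]


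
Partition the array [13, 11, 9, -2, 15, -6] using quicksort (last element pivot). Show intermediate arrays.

Partition 1: pivot=-6 at index 0 -> [-6, 11, 9, -2, 15, 13]
Partition 2: pivot=13 at index 4 -> [-6, 11, 9, -2, 13, 15]
Partition 3: pivot=-2 at index 1 -> [-6, -2, 9, 11, 13, 15]
Partition 4: pivot=11 at index 3 -> [-6, -2, 9, 11, 13, 15]


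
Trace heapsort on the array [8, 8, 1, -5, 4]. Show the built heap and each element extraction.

Build heap: [8, 8, 1, -5, 4]
Extract 8: [8, 4, 1, -5, 8]
Extract 8: [4, -5, 1, 8, 8]
Extract 4: [1, -5, 4, 8, 8]
Extract 1: [-5, 1, 4, 8, 8]


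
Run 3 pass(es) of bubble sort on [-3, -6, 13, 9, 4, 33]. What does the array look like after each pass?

After pass 1: [-6, -3, 9, 4, 13, 33] (3 swaps)
After pass 2: [-6, -3, 4, 9, 13, 33] (1 swaps)
After pass 3: [-6, -3, 4, 9, 13, 33] (0 swaps)
Total swaps: 4


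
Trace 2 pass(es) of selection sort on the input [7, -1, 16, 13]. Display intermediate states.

Pass 1: Select minimum -1 at index 1, swap -> [-1, 7, 16, 13]
Pass 2: Select minimum 7 at index 1, swap -> [-1, 7, 16, 13]


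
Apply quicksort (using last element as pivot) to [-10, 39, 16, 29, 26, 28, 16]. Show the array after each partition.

Partition 1: pivot=16 at index 2 -> [-10, 16, 16, 29, 26, 28, 39]
Partition 2: pivot=16 at index 1 -> [-10, 16, 16, 29, 26, 28, 39]
Partition 3: pivot=39 at index 6 -> [-10, 16, 16, 29, 26, 28, 39]
Partition 4: pivot=28 at index 4 -> [-10, 16, 16, 26, 28, 29, 39]


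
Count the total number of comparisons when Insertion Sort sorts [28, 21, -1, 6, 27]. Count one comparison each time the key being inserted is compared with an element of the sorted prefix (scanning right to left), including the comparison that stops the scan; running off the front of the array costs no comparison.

Insert 21: 28 > 21 (shift), reached front = 1 comparison(s) -> [21, 28, -1, 6, 27]
Insert -1: 28 > -1 (shift), 21 > -1 (shift), reached front = 2 comparison(s) -> [-1, 21, 28, 6, 27]
Insert 6: 28 > 6 (shift), 21 > 6 (shift), -1 <= 6 (stop) = 3 comparison(s) -> [-1, 6, 21, 28, 27]
Insert 27: 28 > 27 (shift), 21 <= 27 (stop) = 2 comparison(s) -> [-1, 6, 21, 27, 28]
Total comparisons: 1 + 2 + 3 + 2 = 8


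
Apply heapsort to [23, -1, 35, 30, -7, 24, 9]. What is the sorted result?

Build heap: [35, 30, 24, -1, -7, 23, 9]
Extract 35: [30, 9, 24, -1, -7, 23, 35]
Extract 30: [24, 9, 23, -1, -7, 30, 35]
Extract 24: [23, 9, -7, -1, 24, 30, 35]
Extract 23: [9, -1, -7, 23, 24, 30, 35]
Extract 9: [-1, -7, 9, 23, 24, 30, 35]
Extract -1: [-7, -1, 9, 23, 24, 30, 35]


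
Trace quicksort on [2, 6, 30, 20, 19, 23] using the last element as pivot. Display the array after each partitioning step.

Partition 1: pivot=23 at index 4 -> [2, 6, 20, 19, 23, 30]
Partition 2: pivot=19 at index 2 -> [2, 6, 19, 20, 23, 30]
Partition 3: pivot=6 at index 1 -> [2, 6, 19, 20, 23, 30]


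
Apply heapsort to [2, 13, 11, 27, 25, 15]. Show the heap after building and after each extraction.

Build heap: [27, 25, 15, 13, 2, 11]
Extract 27: [25, 13, 15, 11, 2, 27]
Extract 25: [15, 13, 2, 11, 25, 27]
Extract 15: [13, 11, 2, 15, 25, 27]
Extract 13: [11, 2, 13, 15, 25, 27]
Extract 11: [2, 11, 13, 15, 25, 27]


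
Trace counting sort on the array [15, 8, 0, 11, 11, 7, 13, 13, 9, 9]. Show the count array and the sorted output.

Count array: [1, 0, 0, 0, 0, 0, 0, 1, 1, 2, 0, 2, 0, 2, 0, 1]
(count[i] = number of elements equal to i)
Cumulative count: [1, 1, 1, 1, 1, 1, 1, 2, 3, 5, 5, 7, 7, 9, 9, 10]
Sorted: [0, 7, 8, 9, 9, 11, 11, 13, 13, 15]


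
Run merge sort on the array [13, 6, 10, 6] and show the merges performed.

Divide and conquer:
  Merge [13] + [6] -> [6, 13]
  Merge [10] + [6] -> [6, 10]
  Merge [6, 13] + [6, 10] -> [6, 6, 10, 13]


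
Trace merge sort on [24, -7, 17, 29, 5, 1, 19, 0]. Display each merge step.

Divide and conquer:
  Merge [24] + [-7] -> [-7, 24]
  Merge [17] + [29] -> [17, 29]
  Merge [-7, 24] + [17, 29] -> [-7, 17, 24, 29]
  Merge [5] + [1] -> [1, 5]
  Merge [19] + [0] -> [0, 19]
  Merge [1, 5] + [0, 19] -> [0, 1, 5, 19]
  Merge [-7, 17, 24, 29] + [0, 1, 5, 19] -> [-7, 0, 1, 5, 17, 19, 24, 29]


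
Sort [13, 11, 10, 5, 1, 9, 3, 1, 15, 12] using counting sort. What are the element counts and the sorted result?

Count array: [0, 2, 0, 1, 0, 1, 0, 0, 0, 1, 1, 1, 1, 1, 0, 1]
(count[i] = number of elements equal to i)
Cumulative count: [0, 2, 2, 3, 3, 4, 4, 4, 4, 5, 6, 7, 8, 9, 9, 10]
Sorted: [1, 1, 3, 5, 9, 10, 11, 12, 13, 15]


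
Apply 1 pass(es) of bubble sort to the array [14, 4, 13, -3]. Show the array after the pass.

After pass 1: [4, 13, -3, 14] (3 swaps)
Total swaps: 3


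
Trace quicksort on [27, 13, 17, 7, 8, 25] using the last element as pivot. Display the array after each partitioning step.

Partition 1: pivot=25 at index 4 -> [13, 17, 7, 8, 25, 27]
Partition 2: pivot=8 at index 1 -> [7, 8, 13, 17, 25, 27]
Partition 3: pivot=17 at index 3 -> [7, 8, 13, 17, 25, 27]


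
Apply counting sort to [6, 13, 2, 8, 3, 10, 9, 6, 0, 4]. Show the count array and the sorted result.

Count array: [1, 0, 1, 1, 1, 0, 2, 0, 1, 1, 1, 0, 0, 1]
(count[i] = number of elements equal to i)
Cumulative count: [1, 1, 2, 3, 4, 4, 6, 6, 7, 8, 9, 9, 9, 10]
Sorted: [0, 2, 3, 4, 6, 6, 8, 9, 10, 13]


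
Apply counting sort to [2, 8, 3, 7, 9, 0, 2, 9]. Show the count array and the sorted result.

Count array: [1, 0, 2, 1, 0, 0, 0, 1, 1, 2]
(count[i] = number of elements equal to i)
Cumulative count: [1, 1, 3, 4, 4, 4, 4, 5, 6, 8]
Sorted: [0, 2, 2, 3, 7, 8, 9, 9]


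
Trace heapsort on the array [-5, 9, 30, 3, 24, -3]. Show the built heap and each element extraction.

Build heap: [30, 24, -3, 3, 9, -5]
Extract 30: [24, 9, -3, 3, -5, 30]
Extract 24: [9, 3, -3, -5, 24, 30]
Extract 9: [3, -5, -3, 9, 24, 30]
Extract 3: [-3, -5, 3, 9, 24, 30]
Extract -3: [-5, -3, 3, 9, 24, 30]


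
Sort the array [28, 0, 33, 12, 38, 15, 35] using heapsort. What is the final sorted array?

Build heap: [38, 28, 35, 12, 0, 15, 33]
Extract 38: [35, 28, 33, 12, 0, 15, 38]
Extract 35: [33, 28, 15, 12, 0, 35, 38]
Extract 33: [28, 12, 15, 0, 33, 35, 38]
Extract 28: [15, 12, 0, 28, 33, 35, 38]
Extract 15: [12, 0, 15, 28, 33, 35, 38]
Extract 12: [0, 12, 15, 28, 33, 35, 38]


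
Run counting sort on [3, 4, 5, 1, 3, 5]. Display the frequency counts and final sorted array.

Count array: [0, 1, 0, 2, 1, 2]
(count[i] = number of elements equal to i)
Cumulative count: [0, 1, 1, 3, 4, 6]
Sorted: [1, 3, 3, 4, 5, 5]


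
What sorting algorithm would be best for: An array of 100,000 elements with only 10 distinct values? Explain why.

Best choice: 3-way quicksort or Counting sort
Reason: 3-way (Dutch national flag) partitioning groups every copy of the pivot together, so with only d=10 distinct keys quicksort finishes in O(n log d) expected time, which is effectively linear; counting sort runs in O(n + k) where k is the size of the key range (not the number of distinct values), so it is linear when the 10 values are integers drawn from a small known range


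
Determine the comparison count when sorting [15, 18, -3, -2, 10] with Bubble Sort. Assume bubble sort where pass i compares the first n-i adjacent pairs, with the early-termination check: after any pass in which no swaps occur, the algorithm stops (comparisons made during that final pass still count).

Pass 1: compare adjacent pairs (0,1)..(3,4) = 4 comparison(s), 3 swap(s) -> [15, -3, -2, 10, 18]
Pass 2: compare adjacent pairs (0,1)..(2,3) = 3 comparison(s), 3 swap(s) -> [-3, -2, 10, 15, 18]
Pass 3: compare adjacent pairs (0,1)..(1,2) = 2 comparison(s), 0 swap(s) -> [-3, -2, 10, 15, 18]
No swaps in this pass, so bubble sort stops here.
Total comparisons: 4 + 3 + 2 = 9


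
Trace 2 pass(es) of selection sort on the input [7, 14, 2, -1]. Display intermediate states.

Pass 1: Select minimum -1 at index 3, swap -> [-1, 14, 2, 7]
Pass 2: Select minimum 2 at index 2, swap -> [-1, 2, 14, 7]


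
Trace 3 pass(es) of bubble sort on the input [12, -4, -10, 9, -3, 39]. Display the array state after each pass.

After pass 1: [-4, -10, 9, -3, 12, 39] (4 swaps)
After pass 2: [-10, -4, -3, 9, 12, 39] (2 swaps)
After pass 3: [-10, -4, -3, 9, 12, 39] (0 swaps)
Total swaps: 6


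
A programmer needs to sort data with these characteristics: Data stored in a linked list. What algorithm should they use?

Best choice: Merge sort
Reason: Merge sort doesn't require random access; can be done in O(1) extra space for linked lists


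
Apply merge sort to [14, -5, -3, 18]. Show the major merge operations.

Divide and conquer:
  Merge [14] + [-5] -> [-5, 14]
  Merge [-3] + [18] -> [-3, 18]
  Merge [-5, 14] + [-3, 18] -> [-5, -3, 14, 18]


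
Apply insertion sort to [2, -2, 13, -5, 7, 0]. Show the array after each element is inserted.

First element 2 is already 'sorted'
Insert -2: shifted 1 elements -> [-2, 2, 13, -5, 7, 0]
Insert 13: shifted 0 elements -> [-2, 2, 13, -5, 7, 0]
Insert -5: shifted 3 elements -> [-5, -2, 2, 13, 7, 0]
Insert 7: shifted 1 elements -> [-5, -2, 2, 7, 13, 0]
Insert 0: shifted 3 elements -> [-5, -2, 0, 2, 7, 13]


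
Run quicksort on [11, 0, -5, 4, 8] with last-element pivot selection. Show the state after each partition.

Partition 1: pivot=8 at index 3 -> [0, -5, 4, 8, 11]
Partition 2: pivot=4 at index 2 -> [0, -5, 4, 8, 11]
Partition 3: pivot=-5 at index 0 -> [-5, 0, 4, 8, 11]


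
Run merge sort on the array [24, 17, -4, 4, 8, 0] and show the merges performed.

Divide and conquer:
  Merge [17] + [-4] -> [-4, 17]
  Merge [24] + [-4, 17] -> [-4, 17, 24]
  Merge [8] + [0] -> [0, 8]
  Merge [4] + [0, 8] -> [0, 4, 8]
  Merge [-4, 17, 24] + [0, 4, 8] -> [-4, 0, 4, 8, 17, 24]


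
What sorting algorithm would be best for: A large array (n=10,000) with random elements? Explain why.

Best choice: Quicksort or Mergesort
Reason: Both have O(n log n) average case; quicksort has lower constant factors


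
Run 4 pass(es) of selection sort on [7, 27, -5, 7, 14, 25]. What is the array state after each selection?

Pass 1: Select minimum -5 at index 2, swap -> [-5, 27, 7, 7, 14, 25]
Pass 2: Select minimum 7 at index 2, swap -> [-5, 7, 27, 7, 14, 25]
Pass 3: Select minimum 7 at index 3, swap -> [-5, 7, 7, 27, 14, 25]
Pass 4: Select minimum 14 at index 4, swap -> [-5, 7, 7, 14, 27, 25]


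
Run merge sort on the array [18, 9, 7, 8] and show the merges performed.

Divide and conquer:
  Merge [18] + [9] -> [9, 18]
  Merge [7] + [8] -> [7, 8]
  Merge [9, 18] + [7, 8] -> [7, 8, 9, 18]


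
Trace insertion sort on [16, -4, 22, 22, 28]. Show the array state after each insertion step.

First element 16 is already 'sorted'
Insert -4: shifted 1 elements -> [-4, 16, 22, 22, 28]
Insert 22: shifted 0 elements -> [-4, 16, 22, 22, 28]
Insert 22: shifted 0 elements -> [-4, 16, 22, 22, 28]
Insert 28: shifted 0 elements -> [-4, 16, 22, 22, 28]


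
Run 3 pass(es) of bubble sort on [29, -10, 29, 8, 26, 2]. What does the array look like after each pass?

After pass 1: [-10, 29, 8, 26, 2, 29] (4 swaps)
After pass 2: [-10, 8, 26, 2, 29, 29] (3 swaps)
After pass 3: [-10, 8, 2, 26, 29, 29] (1 swaps)
Total swaps: 8


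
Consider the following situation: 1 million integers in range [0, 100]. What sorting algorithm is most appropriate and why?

Best choice: Counting sort
Reason: O(n + k) where k=100 is small; linear time beats O(n log n)


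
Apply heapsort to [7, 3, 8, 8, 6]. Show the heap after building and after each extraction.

Build heap: [8, 7, 8, 3, 6]
Extract 8: [8, 7, 6, 3, 8]
Extract 8: [7, 3, 6, 8, 8]
Extract 7: [6, 3, 7, 8, 8]
Extract 6: [3, 6, 7, 8, 8]


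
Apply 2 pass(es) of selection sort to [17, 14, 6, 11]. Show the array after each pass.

Pass 1: Select minimum 6 at index 2, swap -> [6, 14, 17, 11]
Pass 2: Select minimum 11 at index 3, swap -> [6, 11, 17, 14]


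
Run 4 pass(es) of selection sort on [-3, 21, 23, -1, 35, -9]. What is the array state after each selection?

Pass 1: Select minimum -9 at index 5, swap -> [-9, 21, 23, -1, 35, -3]
Pass 2: Select minimum -3 at index 5, swap -> [-9, -3, 23, -1, 35, 21]
Pass 3: Select minimum -1 at index 3, swap -> [-9, -3, -1, 23, 35, 21]
Pass 4: Select minimum 21 at index 5, swap -> [-9, -3, -1, 21, 35, 23]


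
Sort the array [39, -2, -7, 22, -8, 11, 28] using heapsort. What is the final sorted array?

Build heap: [39, 22, 28, -2, -8, 11, -7]
Extract 39: [28, 22, 11, -2, -8, -7, 39]
Extract 28: [22, -2, 11, -7, -8, 28, 39]
Extract 22: [11, -2, -8, -7, 22, 28, 39]
Extract 11: [-2, -7, -8, 11, 22, 28, 39]
Extract -2: [-7, -8, -2, 11, 22, 28, 39]
Extract -7: [-8, -7, -2, 11, 22, 28, 39]


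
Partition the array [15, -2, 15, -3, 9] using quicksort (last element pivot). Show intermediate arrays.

Partition 1: pivot=9 at index 2 -> [-2, -3, 9, 15, 15]
Partition 2: pivot=-3 at index 0 -> [-3, -2, 9, 15, 15]
Partition 3: pivot=15 at index 4 -> [-3, -2, 9, 15, 15]


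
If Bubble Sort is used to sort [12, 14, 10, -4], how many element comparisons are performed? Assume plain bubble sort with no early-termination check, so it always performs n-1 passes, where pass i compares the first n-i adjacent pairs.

Pass 1: compare adjacent pairs (0,1)..(2,3) = 3 comparison(s), 2 swap(s) -> [12, 10, -4, 14]
Pass 2: compare adjacent pairs (0,1)..(1,2) = 2 comparison(s), 2 swap(s) -> [10, -4, 12, 14]
Pass 3: compare adjacent pairs (0,1)..(0,1) = 1 comparison(s), 1 swap(s) -> [-4, 10, 12, 14]
Total comparisons: 3 + 2 + 1 = 6
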